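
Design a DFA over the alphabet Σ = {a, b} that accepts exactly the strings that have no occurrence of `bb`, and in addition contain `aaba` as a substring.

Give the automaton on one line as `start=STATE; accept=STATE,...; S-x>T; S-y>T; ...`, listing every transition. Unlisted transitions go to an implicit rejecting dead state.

Handle the two conditions separately and then intersect. One (3 states) tracks partial matches of the forbidden pattern `bb`; the other (5 states) tracks whether and how much of `aaba` has been seen. Each combined state is a pair, one component from each; accept when both components accept.
12 states suffice.
          a    b  
>  S0     S1   S2 
   S1     S3   S2 
   S2     S1   S4 
   S3     S3   S5 
   S4     S6   S4 
   S5     S7   S4 
   S6     S8   S4 
 * S7     S7   S9 
   S8     S8  S10 
 * S9     S7  S11 
   S10   S11   S4 
   S11   S11  S11 
(> = start, * = accepting)

start=S0; accept=S7,S9; S0-a>S1; S0-b>S2; S1-a>S3; S1-b>S2; S2-a>S1; S2-b>S4; S3-a>S3; S3-b>S5; S4-a>S6; S4-b>S4; S5-a>S7; S5-b>S4; S6-a>S8; S6-b>S4; S7-a>S7; S7-b>S9; S8-a>S8; S8-b>S10; S9-a>S7; S9-b>S11; S10-a>S11; S10-b>S4; S11-a>S11; S11-b>S11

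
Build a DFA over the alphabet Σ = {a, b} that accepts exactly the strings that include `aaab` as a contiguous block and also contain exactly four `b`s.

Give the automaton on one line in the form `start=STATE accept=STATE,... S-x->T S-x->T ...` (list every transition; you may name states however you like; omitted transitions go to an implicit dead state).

start=q0 accept=q17 q0-a->q1 q0-b->q2 q1-a->q3 q1-b->q2 q2-a->q4 q2-b->q5 q3-a->q6 q3-b->q2 q4-a->q7 q4-b->q5 q5-a->q8 q5-b->q9 q6-a->q6 q6-b->q10 q7-a->q10 q7-b->q5 q8-a->q11 q8-b->q9 q9-a->q12 q9-b->q13 q10-a->q10 q10-b->q14 q11-a->q14 q11-b->q9 q12-a->q15 q12-b->q13 q13-a->q13 q13-b->q13 q14-a->q14 q14-b->q16 q15-a->q16 q15-b->q13 q16-a->q16 q16-b->q17 q17-a->q17 q17-b->q13

Run two small machines in parallel and take their product. The first has 5 states tracking whether and how much of `aaab` has been seen; the second has 6 states tracking the count of `b`s, saturating at 5. A product state is a pair (one from each), accepting exactly when both do. Equivalent product states are then merged.
An 18-state machine:
          a    b  
>  q0     q1   q2 
   q1     q3   q2 
   q2     q4   q5 
   q3     q6   q2 
   q4     q7   q5 
   q5     q8   q9 
   q6     q6  q10 
   q7    q10   q5 
   q8    q11   q9 
   q9    q12  q13 
   q10   q10  q14 
   q11   q14   q9 
   q12   q15  q13 
   q13   q13  q13 
   q14   q14  q16 
   q15   q16  q13 
   q16   q16  q17 
 * q17   q17  q13 
(> = start, * = accepting)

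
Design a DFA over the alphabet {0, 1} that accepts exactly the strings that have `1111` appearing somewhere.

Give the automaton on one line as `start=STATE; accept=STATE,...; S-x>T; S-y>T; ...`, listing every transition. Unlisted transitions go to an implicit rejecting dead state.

start=S0; accept=S4; S0-0>S0; S0-1>S1; S1-0>S0; S1-1>S2; S2-0>S0; S2-1>S3; S3-0>S0; S3-1>S4; S4-0>S4; S4-1>S4

States S0..S3 record the length of the longest prefix of `1111` that matches the current input suffix. Reaching S4 means `1111` has been seen, and we stay there forever. Accept from S4.
With 5 states:
        0   1  
>  S0   S0  S1 
   S1   S0  S2 
   S2   S0  S3 
   S3   S0  S4 
 * S4   S4  S4 
(> = start, * = accepting)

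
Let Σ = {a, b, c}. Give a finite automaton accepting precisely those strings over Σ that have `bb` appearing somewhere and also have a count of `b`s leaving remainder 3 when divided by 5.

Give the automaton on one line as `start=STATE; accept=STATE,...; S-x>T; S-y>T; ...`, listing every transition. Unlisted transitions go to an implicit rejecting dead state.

start=q0; accept=q5; q0-a>q0; q0-b>q1; q0-c>q0; q1-a>q2; q1-b>q3; q1-c>q2; q2-a>q2; q2-b>q4; q2-c>q2; q3-a>q3; q3-b>q5; q3-c>q3; q4-a>q6; q4-b>q5; q4-c>q6; q5-a>q5; q5-b>q7; q5-c>q5; q6-a>q6; q6-b>q8; q6-c>q6; q7-a>q7; q7-b>q9; q7-c>q7; q8-a>q10; q8-b>q7; q8-c>q10; q9-a>q9; q9-b>q11; q9-c>q9; q10-a>q10; q10-b>q12; q10-c>q10; q11-a>q11; q11-b>q3; q11-c>q11; q12-a>q13; q12-b>q9; q12-c>q13; q13-a>q13; q13-b>q14; q13-c>q13; q14-a>q0; q14-b>q11; q14-c>q0

Build one automaton per condition and run them in lockstep. One (3 states) tracks whether and how much of `bb` has been seen; the other (5 states) tracks the count of `b`s modulo 5. Each combined state is a pair, one component from each; accept when both components accept.
A 15-state machine:
          a    b    c  
>  q0     q0   q1   q0 
   q1     q2   q3   q2 
   q2     q2   q4   q2 
   q3     q3   q5   q3 
   q4     q6   q5   q6 
 * q5     q5   q7   q5 
   q6     q6   q8   q6 
   q7     q7   q9   q7 
   q8    q10   q7  q10 
   q9     q9  q11   q9 
   q10   q10  q12  q10 
   q11   q11   q3  q11 
   q12   q13   q9  q13 
   q13   q13  q14  q13 
   q14    q0  q11   q0 
(> = start, * = accepting)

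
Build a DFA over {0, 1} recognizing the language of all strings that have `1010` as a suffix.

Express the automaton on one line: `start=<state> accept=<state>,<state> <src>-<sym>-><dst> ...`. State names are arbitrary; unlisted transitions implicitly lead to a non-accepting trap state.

Remember how much of `1010` the current input suffix matches. State q0 means no match yet; q1 means the last symbol is `1`; q2 means the last 2 symbols are `10`; q3 means the last 3 symbols are `101`; q4 means the last 4 symbols are `1010`. Only q4 accepts. On a mismatch, fall back to the longest proper suffix that is still a prefix of `1010`.
With 5 states:
        0   1  
>  q0   q0  q1 
   q1   q2  q1 
   q2   q0  q3 
   q3   q4  q1 
 * q4   q0  q3 
(> = start, * = accepting)

start=q0 accept=q4 q0-0->q0 q0-1->q1 q1-0->q2 q1-1->q1 q2-0->q0 q2-1->q3 q3-0->q4 q3-1->q1 q4-0->q0 q4-1->q3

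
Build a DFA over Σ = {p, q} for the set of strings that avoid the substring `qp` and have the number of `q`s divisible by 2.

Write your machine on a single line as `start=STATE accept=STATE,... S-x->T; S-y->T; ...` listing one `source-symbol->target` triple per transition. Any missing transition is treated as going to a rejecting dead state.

Run two small machines in parallel and take their product. The first has 3 states tracking partial matches of the forbidden pattern `qp`; the second has 2 states tracking the count of `q`s modulo 2. A product state is a pair (one from each), accepting exactly when both do.
5 states suffice.
        p   q  
>* S0   S0  S1 
   S1   S2  S3 
   S2   S2  S4 
 * S3   S4  S1 
   S4   S4  S2 
(> = start, * = accepting)

start=S0; accept=S0,S3; S0-p->S0; S0-q->S1; S1-p->S2; S1-q->S3; S2-p->S2; S2-q->S4; S3-p->S4; S3-q->S1; S4-p->S4; S4-q->S2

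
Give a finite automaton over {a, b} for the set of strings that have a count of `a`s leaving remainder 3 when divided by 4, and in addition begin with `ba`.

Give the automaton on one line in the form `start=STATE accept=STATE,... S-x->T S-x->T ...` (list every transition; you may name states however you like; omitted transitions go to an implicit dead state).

Handle the two conditions separately and then intersect. The first has 4 states tracking the count of `a`s modulo 4; the second has 4 states tracking whether the input so far still matches the prefix `ba`. A product state is a pair (one from each), accepting exactly when both do. After merging equivalent states the machine shrinks.
        a   b  
>  q0   q1  q2 
   q1   q1  q1 
   q2   q3  q1 
   q3   q4  q3 
   q4   q5  q4 
 * q5   q6  q5 
   q6   q3  q6 
(> = start, * = accepting)

start=q0 accept=q5 q0-a->q1 q0-b->q2 q1-a->q1 q1-b->q1 q2-a->q3 q2-b->q1 q3-a->q4 q3-b->q3 q4-a->q5 q4-b->q4 q5-a->q6 q5-b->q5 q6-a->q3 q6-b->q6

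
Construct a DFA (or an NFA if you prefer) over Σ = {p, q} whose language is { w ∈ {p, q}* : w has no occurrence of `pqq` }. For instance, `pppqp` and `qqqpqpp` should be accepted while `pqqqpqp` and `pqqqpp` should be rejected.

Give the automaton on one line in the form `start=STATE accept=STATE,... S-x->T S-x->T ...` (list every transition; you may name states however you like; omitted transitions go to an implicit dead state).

start=A accept=A,B,C A-p->B A-q->A B-p->B B-q->C C-p->B C-q->D D-p->D D-q->D

Track partial matches of the forbidden pattern `pqq`. State D is a dead state reached once `pqq` has occurred; every other state accepts. A means no part of `pqq` is currently matched.
A 4-state machine:
       p  q 
>* A   B  A 
 * B   B  C 
 * C   B  D 
   D   D  D 
(> = start, * = accepting)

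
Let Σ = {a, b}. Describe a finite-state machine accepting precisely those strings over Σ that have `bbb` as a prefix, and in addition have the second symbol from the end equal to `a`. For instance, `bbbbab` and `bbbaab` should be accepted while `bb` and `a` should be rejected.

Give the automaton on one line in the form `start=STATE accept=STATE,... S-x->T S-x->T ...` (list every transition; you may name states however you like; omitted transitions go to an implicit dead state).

start=q0 accept=q6,q7 q0-a->q1 q0-b->q2 q1-a->q1 q1-b->q1 q2-a->q1 q2-b->q3 q3-a->q1 q3-b->q4 q4-a->q5 q4-b->q4 q5-a->q6 q5-b->q7 q6-a->q6 q6-b->q7 q7-a->q5 q7-b->q4

Handle the two conditions separately and then intersect. The first has 5 states tracking whether the input so far still matches the prefix `bbb`; the second has 7 states tracking the last 2 symbols read. A product state is a pair (one from each), accepting exactly when both do. After merging equivalent states the machine shrinks.
8 states suffice.
        a   b  
>  q0   q1  q2 
   q1   q1  q1 
   q2   q1  q3 
   q3   q1  q4 
   q4   q5  q4 
   q5   q6  q7 
 * q6   q6  q7 
 * q7   q5  q4 
(> = start, * = accepting)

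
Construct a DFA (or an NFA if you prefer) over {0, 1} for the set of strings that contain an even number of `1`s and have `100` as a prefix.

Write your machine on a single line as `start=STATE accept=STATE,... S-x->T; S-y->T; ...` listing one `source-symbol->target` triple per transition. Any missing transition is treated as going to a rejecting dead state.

Run two small machines in parallel and take their product. The first has 2 states tracking the count of `1`s modulo 2; the second has 5 states tracking whether the input so far still matches the prefix `100`. A product state is a pair (one from each), accepting exactly when both do.
A 7-state machine:
        0   1  
>  q0   q1  q2 
   q1   q1  q3 
   q2   q4  q1 
   q3   q3  q1 
   q4   q5  q1 
   q5   q5  q6 
 * q6   q6  q5 
(> = start, * = accepting)

start=q0; accept=q6; q0-0->q1; q0-1->q2; q1-0->q1; q1-1->q3; q2-0->q4; q2-1->q1; q3-0->q3; q3-1->q1; q4-0->q5; q4-1->q1; q5-0->q5; q5-1->q6; q6-0->q6; q6-1->q5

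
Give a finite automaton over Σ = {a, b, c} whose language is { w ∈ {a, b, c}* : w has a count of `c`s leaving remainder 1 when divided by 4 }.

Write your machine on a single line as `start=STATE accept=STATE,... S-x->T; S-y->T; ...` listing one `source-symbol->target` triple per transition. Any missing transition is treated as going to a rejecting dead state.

start=S0; accept=S1; S0-a->S0; S0-b->S0; S0-c->S1; S1-a->S1; S1-b->S1; S1-c->S2; S2-a->S2; S2-b->S2; S2-c->S3; S3-a->S3; S3-b->S3; S3-c->S0

The only thing that matters is how many `c`s have appeared, reduced mod 4. Use one state per residue: S0 for 0, …, S3 for 3. Reading `c` moves to the next residue; anything else stays put. S1 is accepting.
A 4-state machine:
        a   b   c  
>  S0   S0  S0  S1 
 * S1   S1  S1  S2 
   S2   S2  S2  S3 
   S3   S3  S3  S0 
(> = start, * = accepting)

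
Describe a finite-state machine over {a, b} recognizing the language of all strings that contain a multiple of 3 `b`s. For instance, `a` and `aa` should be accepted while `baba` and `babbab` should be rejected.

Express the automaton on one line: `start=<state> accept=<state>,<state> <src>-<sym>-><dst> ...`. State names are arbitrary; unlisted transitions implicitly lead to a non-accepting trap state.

Keep the running count of `b`s modulo 3: each `b` advances along the cycle q0 → q1 → q2 → q0 while other symbols loop. Accept at q0.
With 3 states:
        a   b  
>* q0   q0  q1 
   q1   q1  q2 
   q2   q2  q0 
(> = start, * = accepting)

start=q0 accept=q0 q0-a->q0 q0-b->q1 q1-a->q1 q1-b->q2 q2-a->q2 q2-b->q0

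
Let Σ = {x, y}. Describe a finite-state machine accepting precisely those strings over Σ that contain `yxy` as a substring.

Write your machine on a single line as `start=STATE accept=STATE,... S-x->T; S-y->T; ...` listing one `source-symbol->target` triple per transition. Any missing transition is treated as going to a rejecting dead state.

Track how much of `yxy` has been matched so far: state q0 is no progress, q3 is the absorbing accept state reached once `yxy` has occurred. Intermediate states record partial matches; on a mismatch, fall back to the longest reusable overlap.
With 4 states:
        x   y  
>  q0   q0  q1 
   q1   q2  q1 
   q2   q0  q3 
 * q3   q3  q3 
(> = start, * = accepting)

start=q0; accept=q3; q0-x->q0; q0-y->q1; q1-x->q2; q1-y->q1; q2-x->q0; q2-y->q3; q3-x->q3; q3-y->q3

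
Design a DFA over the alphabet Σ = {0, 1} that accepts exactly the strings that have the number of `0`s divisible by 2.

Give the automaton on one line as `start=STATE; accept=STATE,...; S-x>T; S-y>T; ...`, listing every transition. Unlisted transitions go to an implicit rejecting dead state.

The only thing that matters is how many `0`s have appeared, reduced mod 2. Use one state per residue: q0 for 0, …, q1 for 1. Reading `0` moves to the next residue; anything else stays put. q0 is accepting.
A 2-state machine:
        0   1  
>* q0   q1  q0 
   q1   q0  q1 
(> = start, * = accepting)

start=q0; accept=q0; q0-0>q1; q0-1>q0; q1-0>q0; q1-1>q1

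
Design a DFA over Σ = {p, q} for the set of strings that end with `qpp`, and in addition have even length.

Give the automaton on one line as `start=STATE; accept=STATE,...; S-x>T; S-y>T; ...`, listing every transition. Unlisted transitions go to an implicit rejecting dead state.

Handle the two conditions separately and then intersect. One (4 states) tracks how much of the suffix `qpp` has currently been matched; the other (2 states) tracks the input length modulo 2. Each combined state is a pair, one component from each; accept when both components accept.
With 8 states:
        p   q  
>  S0   S1  S2 
   S1   S0  S3 
   S2   S4  S3 
   S3   S5  S2 
   S4   S6  S2 
   S5   S7  S3 
   S6   S0  S3 
 * S7   S1  S2 
(> = start, * = accepting)

start=S0; accept=S7; S0-p>S1; S0-q>S2; S1-p>S0; S1-q>S3; S2-p>S4; S2-q>S3; S3-p>S5; S3-q>S2; S4-p>S6; S4-q>S2; S5-p>S7; S5-q>S3; S6-p>S0; S6-q>S3; S7-p>S1; S7-q>S2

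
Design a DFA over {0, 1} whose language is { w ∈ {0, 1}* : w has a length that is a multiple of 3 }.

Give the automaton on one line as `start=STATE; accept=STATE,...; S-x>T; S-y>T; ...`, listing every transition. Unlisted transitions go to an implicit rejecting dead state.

Only the length mod 3 matters, so use a 3-cycle: from any state, every input symbol moves to the next state, wrapping s2 back to s0. Mark s0 accepting.
3 states suffice.
        0   1  
>* s0   s1  s1 
   s1   s2  s2 
   s2   s0  s0 
(> = start, * = accepting)

start=s0; accept=s0; s0-0>s1; s0-1>s1; s1-0>s2; s1-1>s2; s2-0>s0; s2-1>s0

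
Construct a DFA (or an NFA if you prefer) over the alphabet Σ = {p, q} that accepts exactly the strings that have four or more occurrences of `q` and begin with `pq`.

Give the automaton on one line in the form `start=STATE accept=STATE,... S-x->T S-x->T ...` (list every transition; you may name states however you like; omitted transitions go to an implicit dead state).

start=s0 accept=s10,s12 s0-p->s1 s0-q->s2 s1-p->s3 s1-q->s4 s2-p->s2 s2-q->s5 s3-p->s3 s3-q->s2 s4-p->s4 s4-q->s6 s5-p->s5 s5-q->s7 s6-p->s6 s6-q->s8 s7-p->s7 s7-q->s9 s8-p->s8 s8-q->s10 s9-p->s9 s9-q->s11 s10-p->s10 s10-q->s12 s11-p->s11 s11-q->s11 s12-p->s12 s12-q->s12

Run two small machines in parallel and take their product. The first has 6 states tracking the count of `q`s, saturating at 5; the second has 4 states tracking whether the input so far still matches the prefix `pq`. A product state is a pair (one from each), accepting exactly when both do.
A 13-state machine:
          p    q  
>  s0     s1   s2 
   s1     s3   s4 
   s2     s2   s5 
   s3     s3   s2 
   s4     s4   s6 
   s5     s5   s7 
   s6     s6   s8 
   s7     s7   s9 
   s8     s8  s10 
   s9     s9  s11 
 * s10   s10  s12 
   s11   s11  s11 
 * s12   s12  s12 
(> = start, * = accepting)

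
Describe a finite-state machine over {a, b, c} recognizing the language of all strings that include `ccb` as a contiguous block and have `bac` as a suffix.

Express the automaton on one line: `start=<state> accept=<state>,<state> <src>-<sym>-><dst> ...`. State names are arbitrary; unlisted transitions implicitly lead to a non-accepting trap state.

start=q0 accept=q6 q0-a->q0 q0-b->q0 q0-c->q1 q1-a->q0 q1-b->q0 q1-c->q2 q2-a->q0 q2-b->q3 q2-c->q2 q3-a->q4 q3-b->q3 q3-c->q5 q4-a->q5 q4-b->q3 q4-c->q6 q5-a->q5 q5-b->q3 q5-c->q5 q6-a->q5 q6-b->q3 q6-c->q5

Build one automaton per condition and run them in lockstep. One (4 states) tracks whether and how much of `ccb` has been seen; the other (4 states) tracks how much of the suffix `bac` has currently been matched. Each combined state is a pair, one component from each; accept when both components accept. After merging equivalent states the machine shrinks.
A 7-state machine:
        a   b   c  
>  q0   q0  q0  q1 
   q1   q0  q0  q2 
   q2   q0  q3  q2 
   q3   q4  q3  q5 
   q4   q5  q3  q6 
   q5   q5  q3  q5 
 * q6   q5  q3  q5 
(> = start, * = accepting)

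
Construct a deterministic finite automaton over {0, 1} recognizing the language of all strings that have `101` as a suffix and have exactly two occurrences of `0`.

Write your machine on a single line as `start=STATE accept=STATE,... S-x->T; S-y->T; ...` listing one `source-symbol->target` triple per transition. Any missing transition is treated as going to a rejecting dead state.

Build one automaton per condition and run them in lockstep. The first has 4 states tracking how much of the suffix `101` has currently been matched; the second has 4 states tracking the count of `0`s, saturating at 3. A product state is a pair (one from each), accepting exactly when both do. Minimizing collapses redundant product states.
        0   1  
>  S0   S1  S0 
   S1   S2  S3 
   S2   S2  S2 
   S3   S4  S3 
   S4   S2  S5 
 * S5   S2  S2 
(> = start, * = accepting)

start=S0; accept=S5; S0-0->S1; S0-1->S0; S1-0->S2; S1-1->S3; S2-0->S2; S2-1->S2; S3-0->S4; S3-1->S3; S4-0->S2; S4-1->S5; S5-0->S2; S5-1->S2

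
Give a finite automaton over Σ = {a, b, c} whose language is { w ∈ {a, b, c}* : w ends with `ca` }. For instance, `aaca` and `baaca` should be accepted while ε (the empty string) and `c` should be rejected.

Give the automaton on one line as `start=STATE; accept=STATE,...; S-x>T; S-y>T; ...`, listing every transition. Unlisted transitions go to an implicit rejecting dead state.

Let each state record the length of the longest suffix of the input read so far that is also a prefix of `ca`. q1 means the last symbol is `c`; q2 means the last 2 symbols are `ca`. Accept only at q2, where the string currently ends in `ca`.
With 3 states:
        a   b   c  
>  q0   q0  q0  q1 
   q1   q2  q0  q1 
 * q2   q0  q0  q1 
(> = start, * = accepting)

start=q0; accept=q2; q0-a>q0; q0-b>q0; q0-c>q1; q1-a>q2; q1-b>q0; q1-c>q1; q2-a>q0; q2-b>q0; q2-c>q1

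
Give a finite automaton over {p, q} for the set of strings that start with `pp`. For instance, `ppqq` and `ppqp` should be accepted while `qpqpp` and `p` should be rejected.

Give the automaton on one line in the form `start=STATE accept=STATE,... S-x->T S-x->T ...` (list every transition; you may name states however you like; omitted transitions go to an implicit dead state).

Walk along `pp` while the input agrees: from A take `p` to B, and so on. Any deviation drops to the rejecting sink D. Once C is reached the prefix is confirmed and every continuation is accepted.
       p  q 
>  A   B  D 
   B   C  D 
 * C   C  C 
   D   D  D 
(> = start, * = accepting)

start=A accept=C A-p->B A-q->D B-p->C B-q->D C-p->C C-q->C D-p->D D-q->D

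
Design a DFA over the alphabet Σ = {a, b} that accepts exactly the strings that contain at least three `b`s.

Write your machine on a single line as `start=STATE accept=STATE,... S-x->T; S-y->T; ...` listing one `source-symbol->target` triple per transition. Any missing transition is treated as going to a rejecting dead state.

Count `b`s, saturating at 4: states q0 through q3 mean 0 through 3 `b`s seen; q4 means more than 3. Each `b` increments (capped at q4); other symbols loop. Accept from {q3, q4}.
        a   b  
>  q0   q0  q1 
   q1   q1  q2 
   q2   q2  q3 
 * q3   q3  q4 
 * q4   q4  q4 
(> = start, * = accepting)

start=q0; accept=q3,q4; q0-a->q0; q0-b->q1; q1-a->q1; q1-b->q2; q2-a->q2; q2-b->q3; q3-a->q3; q3-b->q4; q4-a->q4; q4-b->q4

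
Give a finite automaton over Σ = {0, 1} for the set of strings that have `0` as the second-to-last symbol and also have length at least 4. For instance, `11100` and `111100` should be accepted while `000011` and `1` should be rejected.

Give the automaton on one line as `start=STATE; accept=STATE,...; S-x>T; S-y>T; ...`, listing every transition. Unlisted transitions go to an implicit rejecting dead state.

start=s0; accept=s11,s12,s15,s16; s0-0>s1; s0-1>s2; s1-0>s3; s1-1>s4; s2-0>s5; s2-1>s6; s3-0>s7; s3-1>s8; s4-0>s9; s4-1>s10; s5-0>s7; s5-1>s8; s6-0>s9; s6-1>s10; s7-0>s11; s7-1>s12; s8-0>s13; s8-1>s14; s9-0>s11; s9-1>s12; s10-0>s13; s10-1>s14; s11-0>s15; s11-1>s16; s12-0>s17; s12-1>s18; s13-0>s15; s13-1>s16; s14-0>s17; s14-1>s18; s15-0>s15; s15-1>s16; s16-0>s17; s16-1>s18; s17-0>s15; s17-1>s16; s18-0>s17; s18-1>s18

Run two small machines in parallel and take their product. The first has 7 states tracking the last 2 symbols read; the second has 6 states tracking the input length, saturating at 5. A product state is a pair (one from each), accepting exactly when both do.
With 19 states:
          0    1  
>  s0     s1   s2 
   s1     s3   s4 
   s2     s5   s6 
   s3     s7   s8 
   s4     s9  s10 
   s5     s7   s8 
   s6     s9  s10 
   s7    s11  s12 
   s8    s13  s14 
   s9    s11  s12 
   s10   s13  s14 
 * s11   s15  s16 
 * s12   s17  s18 
   s13   s15  s16 
   s14   s17  s18 
 * s15   s15  s16 
 * s16   s17  s18 
   s17   s15  s16 
   s18   s17  s18 
(> = start, * = accepting)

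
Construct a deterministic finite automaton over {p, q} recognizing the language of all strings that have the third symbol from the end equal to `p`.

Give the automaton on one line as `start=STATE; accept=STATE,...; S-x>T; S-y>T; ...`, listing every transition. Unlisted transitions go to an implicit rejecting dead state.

A DFA must remember the last 3 symbols (since which symbol is third-to-last isn't known until the input ends). Use one state per possible window of the last ≤3 symbols; accept from those whose window starts with `p`.
15 states suffice.
          p    q  
>  s0     s1   s2 
   s1     s3   s4 
   s2     s5   s6 
   s3     s7   s8 
   s4     s9  s10 
   s5    s11  s12 
   s6    s13  s14 
 * s7     s7   s8 
 * s8     s9  s10 
 * s9    s11  s12 
 * s10   s13  s14 
   s11    s7   s8 
   s12    s9  s10 
   s13   s11  s12 
   s14   s13  s14 
(> = start, * = accepting)

start=s0; accept=s7,s8,s9,s10; s0-p>s1; s0-q>s2; s1-p>s3; s1-q>s4; s2-p>s5; s2-q>s6; s3-p>s7; s3-q>s8; s4-p>s9; s4-q>s10; s5-p>s11; s5-q>s12; s6-p>s13; s6-q>s14; s7-p>s7; s7-q>s8; s8-p>s9; s8-q>s10; s9-p>s11; s9-q>s12; s10-p>s13; s10-q>s14; s11-p>s7; s11-q>s8; s12-p>s9; s12-q>s10; s13-p>s11; s13-q>s12; s14-p>s13; s14-q>s14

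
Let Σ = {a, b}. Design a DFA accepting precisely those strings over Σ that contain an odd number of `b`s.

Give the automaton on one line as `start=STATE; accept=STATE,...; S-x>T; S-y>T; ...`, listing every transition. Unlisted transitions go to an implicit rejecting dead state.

The only thing that matters is how many `b`s have appeared, reduced mod 2. Use one state per residue: q0 for 0, …, q1 for 1. Reading `b` moves to the next residue; anything else stays put. q1 is accepting.
        a   b  
>  q0   q0  q1 
 * q1   q1  q0 
(> = start, * = accepting)

start=q0; accept=q1; q0-a>q0; q0-b>q1; q1-a>q1; q1-b>q0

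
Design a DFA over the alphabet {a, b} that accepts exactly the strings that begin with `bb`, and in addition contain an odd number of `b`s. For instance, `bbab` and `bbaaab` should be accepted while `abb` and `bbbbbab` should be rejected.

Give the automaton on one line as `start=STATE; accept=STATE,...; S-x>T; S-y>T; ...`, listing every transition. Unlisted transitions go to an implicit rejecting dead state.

Handle the two conditions separately and then intersect. One (4 states) tracks whether the input so far still matches the prefix `bb`; the other (2 states) tracks the count of `b`s modulo 2. Each combined state is a pair, one component from each; accept when both components accept.
6 states suffice.
        a   b  
>  s0   s1  s2 
   s1   s1  s3 
   s2   s3  s4 
   s3   s3  s1 
   s4   s4  s5 
 * s5   s5  s4 
(> = start, * = accepting)

start=s0; accept=s5; s0-a>s1; s0-b>s2; s1-a>s1; s1-b>s3; s2-a>s3; s2-b>s4; s3-a>s3; s3-b>s1; s4-a>s4; s4-b>s5; s5-a>s5; s5-b>s4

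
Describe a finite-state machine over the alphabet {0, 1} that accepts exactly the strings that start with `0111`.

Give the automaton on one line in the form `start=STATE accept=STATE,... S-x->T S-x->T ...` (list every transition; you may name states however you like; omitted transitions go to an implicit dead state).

Walk along `0111` while the input agrees: from q0 take `0` to q1, and so on. Any deviation drops to the rejecting sink q5. Once q4 is reached the prefix is confirmed and every continuation is accepted.
        0   1  
>  q0   q1  q5 
   q1   q5  q2 
   q2   q5  q3 
   q3   q5  q4 
 * q4   q4  q4 
   q5   q5  q5 
(> = start, * = accepting)

start=q0 accept=q4 q0-0->q1 q0-1->q5 q1-0->q5 q1-1->q2 q2-0->q5 q2-1->q3 q3-0->q5 q3-1->q4 q4-0->q4 q4-1->q4 q5-0->q5 q5-1->q5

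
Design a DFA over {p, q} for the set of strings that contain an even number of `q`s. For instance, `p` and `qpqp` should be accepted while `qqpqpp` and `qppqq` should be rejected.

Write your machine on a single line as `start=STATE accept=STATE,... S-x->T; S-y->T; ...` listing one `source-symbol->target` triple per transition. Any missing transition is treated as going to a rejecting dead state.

start=S0; accept=S0; S0-p->S0; S0-q->S1; S1-p->S1; S1-q->S0

Keep the running count of `q`s modulo 2: each `q` advances along the cycle S0 → S1 → S0 while other symbols loop. Accept at S0.
A 2-state machine:
        p   q  
>* S0   S0  S1 
   S1   S1  S0 
(> = start, * = accepting)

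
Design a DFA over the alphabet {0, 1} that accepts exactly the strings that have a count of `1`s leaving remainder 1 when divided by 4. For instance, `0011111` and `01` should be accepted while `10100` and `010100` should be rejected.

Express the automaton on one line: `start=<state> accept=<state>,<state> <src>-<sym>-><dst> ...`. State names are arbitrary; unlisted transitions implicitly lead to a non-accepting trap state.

Keep the running count of `1`s modulo 4: each `1` advances along the cycle S0 → S1 → S2 → S3 → S0 while other symbols loop. Accept at S1.
        0   1  
>  S0   S0  S1 
 * S1   S1  S2 
   S2   S2  S3 
   S3   S3  S0 
(> = start, * = accepting)

start=S0 accept=S1 S0-0->S0 S0-1->S1 S1-0->S1 S1-1->S2 S2-0->S2 S2-1->S3 S3-0->S3 S3-1->S0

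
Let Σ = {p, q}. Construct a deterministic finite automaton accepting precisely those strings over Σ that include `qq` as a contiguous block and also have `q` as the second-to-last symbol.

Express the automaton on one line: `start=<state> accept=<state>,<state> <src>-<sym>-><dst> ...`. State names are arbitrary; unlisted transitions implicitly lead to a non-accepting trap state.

start=s0 accept=s6,s7 s0-p->s1 s0-q->s2 s1-p->s3 s1-q->s4 s2-p->s5 s2-q->s6 s3-p->s3 s3-q->s4 s4-p->s5 s4-q->s6 s5-p->s3 s5-q->s4 s6-p->s7 s6-q->s6 s7-p->s8 s7-q->s9 s8-p->s8 s8-q->s9 s9-p->s7 s9-q->s6

Run two small machines in parallel and take their product. One (3 states) tracks whether and how much of `qq` has been seen; the other (7 states) tracks the last 2 symbols read. Each combined state is a pair, one component from each; accept when both components accept.
A 10-state machine:
        p   q  
>  s0   s1  s2 
   s1   s3  s4 
   s2   s5  s6 
   s3   s3  s4 
   s4   s5  s6 
   s5   s3  s4 
 * s6   s7  s6 
 * s7   s8  s9 
   s8   s8  s9 
   s9   s7  s6 
(> = start, * = accepting)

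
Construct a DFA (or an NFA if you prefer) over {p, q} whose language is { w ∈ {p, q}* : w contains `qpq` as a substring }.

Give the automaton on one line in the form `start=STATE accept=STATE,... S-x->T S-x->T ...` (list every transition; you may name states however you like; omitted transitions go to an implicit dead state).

start=A accept=D A-p->A A-q->B B-p->C B-q->B C-p->A C-q->D D-p->D D-q->D

Track how much of `qpq` has been matched so far: state A is no progress, D is the absorbing accept state reached once `qpq` has occurred. Intermediate states record partial matches; on a mismatch, fall back to the longest reusable overlap.
4 states suffice.
       p  q 
>  A   A  B 
   B   C  B 
   C   A  D 
 * D   D  D 
(> = start, * = accepting)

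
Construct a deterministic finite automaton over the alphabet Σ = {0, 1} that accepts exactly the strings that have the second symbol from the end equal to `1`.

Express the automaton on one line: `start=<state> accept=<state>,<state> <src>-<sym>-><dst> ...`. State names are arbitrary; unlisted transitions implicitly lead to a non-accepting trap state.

start=S0 accept=S5,S6 S0-0->S1 S0-1->S2 S1-0->S3 S1-1->S4 S2-0->S5 S2-1->S6 S3-0->S3 S3-1->S4 S4-0->S5 S4-1->S6 S5-0->S3 S5-1->S4 S6-0->S5 S6-1->S6

A DFA must remember the last 2 symbols (since which symbol is second-to-last isn't known until the input ends). Use one state per possible window of the last ≤2 symbols; accept from those whose window starts with `1`.
With 7 states:
        0   1  
>  S0   S1  S2 
   S1   S3  S4 
   S2   S5  S6 
   S3   S3  S4 
   S4   S5  S6 
 * S5   S3  S4 
 * S6   S5  S6 
(> = start, * = accepting)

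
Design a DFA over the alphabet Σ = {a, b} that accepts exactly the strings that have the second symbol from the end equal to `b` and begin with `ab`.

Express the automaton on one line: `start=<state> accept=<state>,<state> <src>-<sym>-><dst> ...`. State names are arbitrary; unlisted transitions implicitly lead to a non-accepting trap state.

start=S0 accept=S4,S5 S0-a->S1 S0-b->S2 S1-a->S2 S1-b->S3 S2-a->S2 S2-b->S2 S3-a->S4 S3-b->S5 S4-a->S6 S4-b->S3 S5-a->S4 S5-b->S5 S6-a->S6 S6-b->S3

Handle the two conditions separately and then intersect. One (7 states) tracks the last 2 symbols read; the other (4 states) tracks whether the input so far still matches the prefix `ab`. Each combined state is a pair, one component from each; accept when both components accept. Equivalent product states are then merged.
With 7 states:
        a   b  
>  S0   S1  S2 
   S1   S2  S3 
   S2   S2  S2 
   S3   S4  S5 
 * S4   S6  S3 
 * S5   S4  S5 
   S6   S6  S3 
(> = start, * = accepting)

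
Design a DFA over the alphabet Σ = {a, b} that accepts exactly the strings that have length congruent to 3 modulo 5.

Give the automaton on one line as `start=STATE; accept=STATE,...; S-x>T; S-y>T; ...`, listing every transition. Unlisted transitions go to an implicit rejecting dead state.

start=s0; accept=s3; s0-a>s1; s0-b>s1; s1-a>s2; s1-b>s2; s2-a>s3; s2-b>s3; s3-a>s4; s3-b>s4; s4-a>s0; s4-b>s0

Count input length modulo 5: every symbol advances one step around the cycle s0 → s1 → s2 → s3 → s4 → s0. Accept at s3.
5 states suffice.
        a   b  
>  s0   s1  s1 
   s1   s2  s2 
   s2   s3  s3 
 * s3   s4  s4 
   s4   s0  s0 
(> = start, * = accepting)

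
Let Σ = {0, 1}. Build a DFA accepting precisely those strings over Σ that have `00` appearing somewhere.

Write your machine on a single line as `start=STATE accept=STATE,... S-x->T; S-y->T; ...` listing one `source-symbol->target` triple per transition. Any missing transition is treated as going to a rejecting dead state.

Track how much of `00` has been matched so far: state q0 is no progress, q2 is the absorbing accept state reached once `00` has occurred. Intermediate states record partial matches; on a mismatch, fall back to the longest reusable overlap.
        0   1  
>  q0   q1  q0 
   q1   q2  q0 
 * q2   q2  q2 
(> = start, * = accepting)

start=q0; accept=q2; q0-0->q1; q0-1->q0; q1-0->q2; q1-1->q0; q2-0->q2; q2-1->q2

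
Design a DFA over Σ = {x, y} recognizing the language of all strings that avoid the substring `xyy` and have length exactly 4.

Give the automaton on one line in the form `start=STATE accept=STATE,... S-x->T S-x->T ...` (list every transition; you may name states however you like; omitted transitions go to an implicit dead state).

start=q0 accept=q9 q0-x->q1 q0-y->q2 q1-x->q3 q1-y->q4 q2-x->q3 q2-y->q5 q3-x->q6 q3-y->q7 q4-x->q6 q4-y->q8 q5-x->q6 q5-y->q6 q6-x->q9 q6-y->q9 q7-x->q9 q7-y->q8 q8-x->q8 q8-y->q8 q9-x->q8 q9-y->q8

Build one automaton per condition and run them in lockstep. One (4 states) tracks partial matches of the forbidden pattern `xyy`; the other (6 states) tracks the input length, saturating at 5. Each combined state is a pair, one component from each; accept when both components accept. After merging equivalent states the machine shrinks.
10 states suffice.
        x   y  
>  q0   q1  q2 
   q1   q3  q4 
   q2   q3  q5 
   q3   q6  q7 
   q4   q6  q8 
   q5   q6  q6 
   q6   q9  q9 
   q7   q9  q8 
   q8   q8  q8 
 * q9   q8  q8 
(> = start, * = accepting)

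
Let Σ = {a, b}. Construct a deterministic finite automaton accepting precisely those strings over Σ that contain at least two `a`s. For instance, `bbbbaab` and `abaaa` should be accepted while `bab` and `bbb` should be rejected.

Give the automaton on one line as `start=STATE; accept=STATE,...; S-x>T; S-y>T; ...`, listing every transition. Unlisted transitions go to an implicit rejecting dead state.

Only the number of `a`s matters, and only up to 3. Make a chain s0 → s1 → s2 → s3 advanced by each `a` (with s3 absorbing); every other symbol self-loops. The accepting set is {s2, s3}.
With 4 states:
        a   b  
>  s0   s1  s0 
   s1   s2  s1 
 * s2   s3  s2 
 * s3   s3  s3 
(> = start, * = accepting)

start=s0; accept=s2,s3; s0-a>s1; s0-b>s0; s1-a>s2; s1-b>s1; s2-a>s3; s2-b>s2; s3-a>s3; s3-b>s3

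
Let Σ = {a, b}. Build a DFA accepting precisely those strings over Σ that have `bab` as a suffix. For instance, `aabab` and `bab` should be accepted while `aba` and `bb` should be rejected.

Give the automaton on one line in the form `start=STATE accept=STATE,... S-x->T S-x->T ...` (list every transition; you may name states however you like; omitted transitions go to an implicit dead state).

start=q0 accept=q3 q0-a->q0 q0-b->q1 q1-a->q2 q1-b->q1 q2-a->q0 q2-b->q3 q3-a->q2 q3-b->q1

Let each state record the length of the longest suffix of the input read so far that is also a prefix of `bab`. q1 means the last symbol is `b`; q2 means the last 2 symbols are `ba`; q3 means the last 3 symbols are `bab`. Accept only at q3, where the string currently ends in `bab`.
With 4 states:
        a   b  
>  q0   q0  q1 
   q1   q2  q1 
   q2   q0  q3 
 * q3   q2  q1 
(> = start, * = accepting)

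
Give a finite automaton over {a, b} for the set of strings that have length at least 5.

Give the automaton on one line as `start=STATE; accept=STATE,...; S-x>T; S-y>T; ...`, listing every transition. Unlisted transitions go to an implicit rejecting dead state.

start=s0; accept=s5,s6; s0-a>s1; s0-b>s1; s1-a>s2; s1-b>s2; s2-a>s3; s2-b>s3; s3-a>s4; s3-b>s4; s4-a>s5; s4-b>s5; s5-a>s6; s5-b>s6; s6-a>s6; s6-b>s6

We only need to distinguish lengths 0, 1, …, 5, and '>5'. Chain s0 → s1 → s2 → s3 → s4 → s5 → s6 on every symbol, with s6 looping. Accepting states: {s5, s6}.
7 states suffice.
        a   b  
>  s0   s1  s1 
   s1   s2  s2 
   s2   s3  s3 
   s3   s4  s4 
   s4   s5  s5 
 * s5   s6  s6 
 * s6   s6  s6 
(> = start, * = accepting)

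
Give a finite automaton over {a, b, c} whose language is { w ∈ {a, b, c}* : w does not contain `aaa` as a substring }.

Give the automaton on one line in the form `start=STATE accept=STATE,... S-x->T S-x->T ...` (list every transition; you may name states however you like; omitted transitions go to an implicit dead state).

Track partial matches of the forbidden pattern `aaa`. State s3 is a dead state reached once `aaa` has occurred; every other state accepts. s0 means no part of `aaa` is currently matched.
A 4-state machine:
        a   b   c  
>* s0   s1  s0  s0 
 * s1   s2  s0  s0 
 * s2   s3  s0  s0 
   s3   s3  s3  s3 
(> = start, * = accepting)

start=s0 accept=s0,s1,s2 s0-a->s1 s0-b->s0 s0-c->s0 s1-a->s2 s1-b->s0 s1-c->s0 s2-a->s3 s2-b->s0 s2-c->s0 s3-a->s3 s3-b->s3 s3-c->s3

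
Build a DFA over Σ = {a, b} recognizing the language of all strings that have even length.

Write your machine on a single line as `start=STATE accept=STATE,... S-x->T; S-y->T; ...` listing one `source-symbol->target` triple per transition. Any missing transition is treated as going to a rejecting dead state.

start=q0; accept=q0; q0-a->q1; q0-b->q1; q1-a->q0; q1-b->q0

Only the length mod 2 matters, so use a 2-cycle: from any state, every input symbol moves to the next state, wrapping q1 back to q0. Mark q0 accepting.
A 2-state machine:
        a   b  
>* q0   q1  q1 
   q1   q0  q0 
(> = start, * = accepting)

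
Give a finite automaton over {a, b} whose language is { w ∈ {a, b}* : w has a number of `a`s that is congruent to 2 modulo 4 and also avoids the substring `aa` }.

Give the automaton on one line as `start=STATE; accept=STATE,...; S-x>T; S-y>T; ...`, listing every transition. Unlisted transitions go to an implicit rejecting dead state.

start=q0; accept=q4,q5; q0-a>q1; q0-b>q0; q1-a>q2; q1-b>q3; q2-a>q2; q2-b>q2; q3-a>q4; q3-b>q3; q4-a>q2; q4-b>q5; q5-a>q6; q5-b>q5; q6-a>q2; q6-b>q7; q7-a>q8; q7-b>q7; q8-a>q2; q8-b>q0

Run two small machines in parallel and take their product. The first has 4 states tracking the count of `a`s modulo 4; the second has 3 states tracking partial matches of the forbidden pattern `aa`. A product state is a pair (one from each), accepting exactly when both do. Minimizing collapses redundant product states.
With 9 states:
        a   b  
>  q0   q1  q0 
   q1   q2  q3 
   q2   q2  q2 
   q3   q4  q3 
 * q4   q2  q5 
 * q5   q6  q5 
   q6   q2  q7 
   q7   q8  q7 
   q8   q2  q0 
(> = start, * = accepting)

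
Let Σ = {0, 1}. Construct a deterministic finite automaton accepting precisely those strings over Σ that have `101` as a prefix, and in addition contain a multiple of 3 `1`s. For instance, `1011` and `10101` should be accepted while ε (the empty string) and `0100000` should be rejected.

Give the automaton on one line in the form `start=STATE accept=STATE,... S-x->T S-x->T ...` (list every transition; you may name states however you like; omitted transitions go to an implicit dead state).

Build one automaton per condition and run them in lockstep. One (5 states) tracks whether the input so far still matches the prefix `101`; the other (3 states) tracks the count of `1`s modulo 3. Each combined state is a pair, one component from each; accept when both components accept. Minimizing collapses redundant product states.
7 states suffice.
        0   1  
>  s0   s1  s2 
   s1   s1  s1 
   s2   s3  s1 
   s3   s1  s4 
   s4   s4  s5 
 * s5   s5  s6 
   s6   s6  s4 
(> = start, * = accepting)

start=s0 accept=s5 s0-0->s1 s0-1->s2 s1-0->s1 s1-1->s1 s2-0->s3 s2-1->s1 s3-0->s1 s3-1->s4 s4-0->s4 s4-1->s5 s5-0->s5 s5-1->s6 s6-0->s6 s6-1->s4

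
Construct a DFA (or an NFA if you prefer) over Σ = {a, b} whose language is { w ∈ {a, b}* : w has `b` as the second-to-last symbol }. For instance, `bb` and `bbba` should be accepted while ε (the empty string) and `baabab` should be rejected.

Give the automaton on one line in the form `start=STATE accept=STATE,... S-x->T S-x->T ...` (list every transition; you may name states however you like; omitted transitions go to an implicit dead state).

start=S0 accept=S5,S6 S0-a->S1 S0-b->S2 S1-a->S3 S1-b->S4 S2-a->S5 S2-b->S6 S3-a->S3 S3-b->S4 S4-a->S5 S4-b->S6 S5-a->S3 S5-b->S4 S6-a->S5 S6-b->S6

Because acceptance depends on a position counted from the end, the machine has to buffer the most recent 2 symbols. Make each state the string of the last up-to-2 symbols read; on input `x` shift the window left and append `x`. Accept when the buffered window has length 2 and begins with `b`.
        a   b  
>  S0   S1  S2 
   S1   S3  S4 
   S2   S5  S6 
   S3   S3  S4 
   S4   S5  S6 
 * S5   S3  S4 
 * S6   S5  S6 
(> = start, * = accepting)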